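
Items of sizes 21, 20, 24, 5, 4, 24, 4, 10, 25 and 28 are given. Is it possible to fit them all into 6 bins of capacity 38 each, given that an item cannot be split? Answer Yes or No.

Yes

A valid assignment using 6 bins:
  bin 1: 28 + 10 = 38
  bin 2: 25 + 5 + 4 + 4 = 38
  bin 3: 24 = 24
  bin 4: 24 = 24
  bin 5: 21 = 21
  bin 6: 20 = 20
Every load is within 38, so 6 bins suffice.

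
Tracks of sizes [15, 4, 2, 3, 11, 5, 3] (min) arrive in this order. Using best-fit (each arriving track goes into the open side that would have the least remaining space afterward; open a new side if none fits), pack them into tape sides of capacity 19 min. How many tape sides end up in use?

  15 → side 1 (new)  [load 15/19]
  4 → side 1  [load 19/19]
  2 → side 2 (new)  [load 2/19]
  3 → side 2  [load 5/19]
  11 → side 2  [load 16/19]
  5 → side 3 (new)  [load 5/19]
  3 → side 2  [load 19/19]
3 tape sides opened.

3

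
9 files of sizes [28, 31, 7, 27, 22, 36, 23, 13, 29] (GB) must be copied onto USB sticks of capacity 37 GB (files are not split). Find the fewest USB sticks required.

Total = 36 + 31 + 29 + 28 + 27 + 23 + 22 + 13 + 7 = 216 GB.
Lower bound: ⌈216/37⌉ = 6 USB sticks.
Also, 7 files each exceed 37/2 GB, and no two of those can share a USB stick, so at least 7 USB sticks are needed.
A packing using 7 USB sticks:
  USB stick 1: 36 = 36
  USB stick 2: 31 = 31
  USB stick 3: 29 + 7 = 36
  USB stick 4: 28 = 28
  USB stick 5: 27 = 27
  USB stick 6: 23 + 13 = 36
  USB stick 7: 22 = 22
This matches the lower bound, so 7 is optimal.

7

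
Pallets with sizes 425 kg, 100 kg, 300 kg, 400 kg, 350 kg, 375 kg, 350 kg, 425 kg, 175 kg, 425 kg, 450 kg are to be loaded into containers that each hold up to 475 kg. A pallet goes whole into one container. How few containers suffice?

9

Total = 450 + 425 + 425 + 425 + 400 + 375 + 350 + 350 + 300 + 175 + 100 = 3775 kg.
Lower bound: ⌈3775/475⌉ = 8 containers.
Also, 9 pallets each exceed 475/2 kg, and no two of those can share a container, so at least 9 containers are needed.
A packing using 9 containers:
  container 1: 450 = 450
  container 2: 425 = 425
  container 3: 425 = 425
  container 4: 425 = 425
  container 5: 400 = 400
  container 6: 375 + 100 = 475
  container 7: 350 = 350
  container 8: 350 = 350
  container 9: 300 + 175 = 475
This matches the lower bound, so 9 is optimal.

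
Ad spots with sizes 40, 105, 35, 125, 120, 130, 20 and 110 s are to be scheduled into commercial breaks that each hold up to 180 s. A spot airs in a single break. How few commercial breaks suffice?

Total = 130 + 125 + 120 + 110 + 105 + 40 + 35 + 20 = 685 s.
Lower bound: ⌈685/180⌉ = 4 commercial breaks.
Also, 5 ad spots each exceed 90 s, and no two of those can share a break, so at least 5 commercial breaks are needed.
A packing using 5 commercial breaks:
  break 1: 130 + 40 = 170
  break 2: 125 + 35 + 20 = 180
  break 3: 120 = 120
  break 4: 110 = 110
  break 5: 105 = 105
This matches the lower bound, so 5 is optimal.

5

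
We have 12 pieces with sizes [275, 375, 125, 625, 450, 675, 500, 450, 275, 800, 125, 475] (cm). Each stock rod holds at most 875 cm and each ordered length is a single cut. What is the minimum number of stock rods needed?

Total = 800 + 675 + 625 + 500 + 475 + 450 + 450 + 375 + 275 + 275 + 125 + 125 = 5150 cm.
Lower bound: ⌈5150/875⌉ = 6 stock rods.
Also, 7 pieces each exceed 875/2 cm, and no two of those can share a stock rod, so at least 7 stock rods are needed.
A packing using 7 stock rods:
  stock rod 1: 800 = 800
  stock rod 2: 675 + 125 = 800
  stock rod 3: 625 + 125 = 750
  stock rod 4: 500 + 375 = 875
  stock rod 5: 475 + 275 = 750
  stock rod 6: 450 + 275 = 725
  stock rod 7: 450 = 450
This matches the lower bound, so 7 is optimal.

7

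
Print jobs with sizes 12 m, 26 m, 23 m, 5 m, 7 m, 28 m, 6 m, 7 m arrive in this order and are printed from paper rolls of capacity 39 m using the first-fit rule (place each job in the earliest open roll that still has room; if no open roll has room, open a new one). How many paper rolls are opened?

4

  12 → roll 1 (new)  [load 12/39]
  26 → roll 1  [load 38/39]
  23 → roll 2 (new)  [load 23/39]
  5 → roll 2  [load 28/39]
  7 → roll 2  [load 35/39]
  28 → roll 3 (new)  [load 28/39]
  6 → roll 3  [load 34/39]
  7 → roll 4 (new)  [load 7/39]
4 paper rolls opened.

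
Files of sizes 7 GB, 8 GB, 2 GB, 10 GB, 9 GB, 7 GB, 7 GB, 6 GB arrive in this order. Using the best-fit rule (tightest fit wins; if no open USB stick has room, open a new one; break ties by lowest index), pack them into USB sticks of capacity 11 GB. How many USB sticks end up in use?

7

  7 → USB stick 1 (new)  [load 7/11]
  8 → USB stick 2 (new)  [load 8/11]
  2 → USB stick 2  [load 10/11]
  10 → USB stick 3 (new)  [load 10/11]
  9 → USB stick 4 (new)  [load 9/11]
  7 → USB stick 5 (new)  [load 7/11]
  7 → USB stick 6 (new)  [load 7/11]
  6 → USB stick 7 (new)  [load 6/11]
7 USB sticks opened.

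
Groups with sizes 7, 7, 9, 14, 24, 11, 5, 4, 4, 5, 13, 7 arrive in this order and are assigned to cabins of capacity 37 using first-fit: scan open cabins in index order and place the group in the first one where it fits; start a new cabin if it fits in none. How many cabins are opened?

  7 → cabin 1 (new)  [load 7/37]
  7 → cabin 1  [load 14/37]
  9 → cabin 1  [load 23/37]
  14 → cabin 1  [load 37/37]
  24 → cabin 2 (new)  [load 24/37]
  11 → cabin 2  [load 35/37]
  5 → cabin 3 (new)  [load 5/37]
  4 → cabin 3  [load 9/37]
  4 → cabin 3  [load 13/37]
  5 → cabin 3  [load 18/37]
  13 → cabin 3  [load 31/37]
  7 → cabin 4 (new)  [load 7/37]
4 cabins opened.

4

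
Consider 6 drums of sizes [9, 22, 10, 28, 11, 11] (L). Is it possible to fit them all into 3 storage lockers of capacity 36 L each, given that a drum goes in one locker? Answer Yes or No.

Yes

A valid assignment using 3 storage lockers:
  locker 1: 28 = 28
  locker 2: 22 + 11 = 33
  locker 3: 11 + 10 + 9 = 30
Every load is within 36 L, so 3 storage lockers suffice.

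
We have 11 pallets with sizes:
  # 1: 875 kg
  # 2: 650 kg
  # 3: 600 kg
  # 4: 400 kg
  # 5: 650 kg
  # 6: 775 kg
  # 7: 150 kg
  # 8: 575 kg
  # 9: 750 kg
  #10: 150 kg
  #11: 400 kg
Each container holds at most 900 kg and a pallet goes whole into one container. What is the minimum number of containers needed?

Total = 875 + 775 + 750 + 650 + 650 + 600 + 575 + 400 + 400 + 150 + 150 = 5975 kg.
Lower bound: ⌈5975/900⌉ = 7 containers.
A packing using 8 containers:
  container 1: 875 = 875
  container 2: 775 = 775
  container 3: 750 + 150 = 900
  container 4: 650 + 150 = 800
  container 5: 650 = 650
  container 6: 600 = 600
  container 7: 575 = 575
  container 8: 400 + 400 = 800
No arrangement into 7 containers stays within capacity, so 8 is optimal.

8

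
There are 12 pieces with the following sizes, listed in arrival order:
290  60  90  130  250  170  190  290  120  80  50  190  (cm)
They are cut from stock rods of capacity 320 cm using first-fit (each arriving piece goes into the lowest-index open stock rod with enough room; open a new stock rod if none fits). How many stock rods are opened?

  290 → stock rod 1 (new)  [load 290/320]
  60 → stock rod 2 (new)  [load 60/320]
  90 → stock rod 2  [load 150/320]
  130 → stock rod 2  [load 280/320]
  250 → stock rod 3 (new)  [load 250/320]
  170 → stock rod 4 (new)  [load 170/320]
  190 → stock rod 5 (new)  [load 190/320]
  290 → stock rod 6 (new)  [load 290/320]
  120 → stock rod 4  [load 290/320]
  80 → stock rod 5  [load 270/320]
  50 → stock rod 3  [load 300/320]
  190 → stock rod 7 (new)  [load 190/320]
7 stock rods opened.

7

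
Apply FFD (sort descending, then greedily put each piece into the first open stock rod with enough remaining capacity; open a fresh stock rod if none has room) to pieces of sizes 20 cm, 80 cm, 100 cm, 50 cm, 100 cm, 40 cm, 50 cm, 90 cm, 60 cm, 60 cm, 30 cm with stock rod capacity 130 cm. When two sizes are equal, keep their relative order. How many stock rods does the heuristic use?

6

Sorted descending: 100, 100, 90, 80, 60, 60, 50, 50, 40, 30, 20.
  100 → stock rod 1 (new)  [load 100/130]
  100 → stock rod 2 (new)  [load 100/130]
  90 → stock rod 3 (new)  [load 90/130]
  80 → stock rod 4 (new)  [load 80/130]
  60 → stock rod 5 (new)  [load 60/130]
  60 → stock rod 5  [load 120/130]
  50 → stock rod 4  [load 130/130]
  50 → stock rod 6 (new)  [load 50/130]
  40 → stock rod 3  [load 130/130]
  30 → stock rod 1  [load 130/130]
  20 → stock rod 2  [load 120/130]
6 stock rods opened.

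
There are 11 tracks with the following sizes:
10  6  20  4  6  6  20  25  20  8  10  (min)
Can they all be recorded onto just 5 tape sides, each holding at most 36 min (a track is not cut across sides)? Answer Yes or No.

Yes

A valid assignment using 4 tape sides:
  side 1: 25 + 10 = 35
  side 2: 20 + 10 + 6 = 36
  side 3: 20 + 8 + 6 = 34
  side 4: 20 + 6 + 4 = 30
That uses only 4 ≤ 5, so 5 tape sides are enough.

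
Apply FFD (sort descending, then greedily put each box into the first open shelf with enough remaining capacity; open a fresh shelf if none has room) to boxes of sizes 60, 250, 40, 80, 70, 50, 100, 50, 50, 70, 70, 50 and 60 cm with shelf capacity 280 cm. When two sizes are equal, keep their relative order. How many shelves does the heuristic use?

4

Sorted descending: 250, 100, 80, 70, 70, 70, 60, 60, 50, 50, 50, 50, 40.
  250 → shelf 1 (new)  [load 250/280]
  100 → shelf 2 (new)  [load 100/280]
  80 → shelf 2  [load 180/280]
  70 → shelf 2  [load 250/280]
  70 → shelf 3 (new)  [load 70/280]
  70 → shelf 3  [load 140/280]
  60 → shelf 3  [load 200/280]
  60 → shelf 3  [load 260/280]
  50 → shelf 4 (new)  [load 50/280]
  50 → shelf 4  [load 100/280]
  50 → shelf 4  [load 150/280]
  50 → shelf 4  [load 200/280]
  40 → shelf 4  [load 240/280]
4 shelves opened.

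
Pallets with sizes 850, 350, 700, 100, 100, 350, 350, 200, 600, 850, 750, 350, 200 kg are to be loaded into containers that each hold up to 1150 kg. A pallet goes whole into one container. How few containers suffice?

Total = 850 + 850 + 750 + 700 + 600 + 350 + 350 + 350 + 350 + 200 + 200 + 100 + 100 = 5750 kg.
Lower bound: ⌈5750/1150⌉ = 5 containers.
A packing using 6 containers:
  container 1: 850 + 200 + 100 = 1150
  container 2: 850 + 200 + 100 = 1150
  container 3: 750 + 350 = 1100
  container 4: 700 + 350 = 1050
  container 5: 600 + 350 = 950
  container 6: 350 = 350
No arrangement into 5 containers stays within capacity, so 6 is optimal.

6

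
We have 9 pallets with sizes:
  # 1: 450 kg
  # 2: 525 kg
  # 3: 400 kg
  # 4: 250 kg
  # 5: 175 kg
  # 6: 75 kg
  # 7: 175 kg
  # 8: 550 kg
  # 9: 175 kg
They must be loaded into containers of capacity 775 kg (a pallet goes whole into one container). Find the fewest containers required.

4

Total = 550 + 525 + 450 + 400 + 250 + 175 + 175 + 175 + 75 = 2775 kg.
Lower bound: ⌈2775/775⌉ = 4 containers.
A packing using 4 containers:
  container 1: 550 + 175 = 725
  container 2: 525 + 250 = 775
  container 3: 450 + 175 + 75 = 700
  container 4: 400 + 175 = 575
This matches the lower bound, so 4 is optimal.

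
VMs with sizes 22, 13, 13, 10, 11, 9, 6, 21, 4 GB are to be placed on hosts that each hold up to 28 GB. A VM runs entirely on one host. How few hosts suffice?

Total = 22 + 21 + 13 + 13 + 11 + 10 + 9 + 6 + 4 = 109 GB.
Lower bound: ⌈109/28⌉ = 4 hosts.
A packing using 5 hosts:
  host 1: 22 + 6 = 28
  host 2: 21 + 4 = 25
  host 3: 13 + 13 = 26
  host 4: 11 + 10 = 21
  host 5: 9 = 9
No arrangement into 4 hosts stays within capacity, so 5 is optimal.

5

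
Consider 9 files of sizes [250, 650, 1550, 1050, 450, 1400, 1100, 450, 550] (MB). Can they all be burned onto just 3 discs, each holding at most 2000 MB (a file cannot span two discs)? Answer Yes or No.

Total = 7450 MB; ⌈7450/2000⌉ = 4.
At least 4 discs are required, but only 3 are allowed.

No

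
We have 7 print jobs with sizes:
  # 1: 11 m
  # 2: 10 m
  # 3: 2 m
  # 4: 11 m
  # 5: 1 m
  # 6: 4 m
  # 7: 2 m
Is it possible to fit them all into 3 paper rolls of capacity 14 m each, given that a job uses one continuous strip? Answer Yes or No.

Yes

A valid assignment using 3 paper rolls:
  roll 1: 11 + 2 + 1 = 14
  roll 2: 11 + 2 = 13
  roll 3: 10 + 4 = 14
Every load is within 14 m, so 3 paper rolls suffice.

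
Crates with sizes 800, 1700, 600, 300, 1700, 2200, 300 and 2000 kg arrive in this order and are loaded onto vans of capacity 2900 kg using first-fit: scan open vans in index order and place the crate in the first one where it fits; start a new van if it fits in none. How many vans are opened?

4

  800 → van 1 (new)  [load 800/2900]
  1700 → van 1  [load 2500/2900]
  600 → van 2 (new)  [load 600/2900]
  300 → van 1  [load 2800/2900]
  1700 → van 2  [load 2300/2900]
  2200 → van 3 (new)  [load 2200/2900]
  300 → van 2  [load 2600/2900]
  2000 → van 4 (new)  [load 2000/2900]
4 vans opened.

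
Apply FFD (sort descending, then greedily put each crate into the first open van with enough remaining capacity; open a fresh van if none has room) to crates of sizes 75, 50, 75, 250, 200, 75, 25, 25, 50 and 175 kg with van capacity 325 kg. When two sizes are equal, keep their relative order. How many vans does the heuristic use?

Sorted descending: 250, 200, 175, 75, 75, 75, 50, 50, 25, 25.
  250 → van 1 (new)  [load 250/325]
  200 → van 2 (new)  [load 200/325]
  175 → van 3 (new)  [load 175/325]
  75 → van 1  [load 325/325]
  75 → van 2  [load 275/325]
  75 → van 3  [load 250/325]
  50 → van 2  [load 325/325]
  50 → van 3  [load 300/325]
  25 → van 3  [load 325/325]
  25 → van 4 (new)  [load 25/325]
4 vans opened.

4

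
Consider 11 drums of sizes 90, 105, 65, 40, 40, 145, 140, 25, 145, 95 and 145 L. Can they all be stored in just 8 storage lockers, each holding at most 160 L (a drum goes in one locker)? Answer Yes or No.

A valid assignment using 7 storage lockers:
  locker 1: 145 = 145
  locker 2: 145 = 145
  locker 3: 145 = 145
  locker 4: 140 = 140
  locker 5: 105 + 40 = 145
  locker 6: 95 + 65 = 160
  locker 7: 90 + 40 + 25 = 155
That uses only 7 ≤ 8, so 8 storage lockers are enough.

Yes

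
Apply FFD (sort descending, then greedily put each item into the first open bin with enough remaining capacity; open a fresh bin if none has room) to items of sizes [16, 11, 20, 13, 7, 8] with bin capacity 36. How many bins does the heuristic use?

3

Sorted descending: 20, 16, 13, 11, 8, 7.
  20 → bin 1 (new)  [load 20/36]
  16 → bin 1  [load 36/36]
  13 → bin 2 (new)  [load 13/36]
  11 → bin 2  [load 24/36]
  8 → bin 2  [load 32/36]
  7 → bin 3 (new)  [load 7/36]
3 bins opened.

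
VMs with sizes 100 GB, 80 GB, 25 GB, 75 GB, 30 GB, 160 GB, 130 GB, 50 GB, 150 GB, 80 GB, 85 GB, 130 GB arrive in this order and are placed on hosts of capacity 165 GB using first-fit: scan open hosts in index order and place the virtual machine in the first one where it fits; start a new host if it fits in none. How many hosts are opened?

  100 → host 1 (new)  [load 100/165]
  80 → host 2 (new)  [load 80/165]
  25 → host 1  [load 125/165]
  75 → host 2  [load 155/165]
  30 → host 1  [load 155/165]
  160 → host 3 (new)  [load 160/165]
  130 → host 4 (new)  [load 130/165]
  50 → host 5 (new)  [load 50/165]
  150 → host 6 (new)  [load 150/165]
  80 → host 5  [load 130/165]
  85 → host 7 (new)  [load 85/165]
  130 → host 8 (new)  [load 130/165]
8 hosts opened.

8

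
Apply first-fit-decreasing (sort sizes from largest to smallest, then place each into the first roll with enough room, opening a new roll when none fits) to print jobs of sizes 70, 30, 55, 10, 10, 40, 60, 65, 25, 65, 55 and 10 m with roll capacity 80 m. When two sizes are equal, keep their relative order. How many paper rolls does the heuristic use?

Sorted descending: 70, 65, 65, 60, 55, 55, 40, 30, 25, 10, 10, 10.
  70 → roll 1 (new)  [load 70/80]
  65 → roll 2 (new)  [load 65/80]
  65 → roll 3 (new)  [load 65/80]
  60 → roll 4 (new)  [load 60/80]
  55 → roll 5 (new)  [load 55/80]
  55 → roll 6 (new)  [load 55/80]
  40 → roll 7 (new)  [load 40/80]
  30 → roll 7  [load 70/80]
  25 → roll 5  [load 80/80]
  10 → roll 1  [load 80/80]
  10 → roll 2  [load 75/80]
  10 → roll 3  [load 75/80]
7 paper rolls opened.

7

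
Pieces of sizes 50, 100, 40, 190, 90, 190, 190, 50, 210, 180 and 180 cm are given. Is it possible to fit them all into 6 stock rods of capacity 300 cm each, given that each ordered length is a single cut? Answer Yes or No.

Yes

A valid assignment using 6 stock rods:
  stock rod 1: 210 + 90 = 300
  stock rod 2: 190 + 100 = 290
  stock rod 3: 190 + 50 + 50 = 290
  stock rod 4: 190 + 40 = 230
  stock rod 5: 180 = 180
  stock rod 6: 180 = 180
Every load is within 300 cm, so 6 stock rods suffice.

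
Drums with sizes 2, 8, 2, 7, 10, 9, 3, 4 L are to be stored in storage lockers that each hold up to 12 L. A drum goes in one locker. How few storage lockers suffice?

4

Total = 10 + 9 + 8 + 7 + 4 + 3 + 2 + 2 = 45 L.
Lower bound: ⌈45/12⌉ = 4 storage lockers.
A packing using 4 storage lockers:
  locker 1: 10 + 2 = 12
  locker 2: 9 + 3 = 12
  locker 3: 8 + 4 = 12
  locker 4: 7 + 2 = 9
This matches the lower bound, so 4 is optimal.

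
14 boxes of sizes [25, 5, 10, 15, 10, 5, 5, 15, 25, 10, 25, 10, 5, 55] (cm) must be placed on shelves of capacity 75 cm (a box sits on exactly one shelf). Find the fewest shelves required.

Total = 55 + 25 + 25 + 25 + 15 + 15 + 10 + 10 + 10 + 10 + 5 + 5 + 5 + 5 = 220 cm.
Lower bound: ⌈220/75⌉ = 3 shelves.
A packing using 3 shelves:
  shelf 1: 55 + 15 + 5 = 75
  shelf 2: 25 + 25 + 25 = 75
  shelf 3: 15 + 10 + 10 + 10 + 10 + 5 + 5 + 5 = 70
This matches the lower bound, so 3 is optimal.

3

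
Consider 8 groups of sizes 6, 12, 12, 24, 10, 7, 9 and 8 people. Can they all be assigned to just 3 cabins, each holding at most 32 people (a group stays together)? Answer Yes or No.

Yes

A valid assignment using 3 cabins:
  cabin 1: 24 + 8 = 32
  cabin 2: 12 + 12 + 7 = 31
  cabin 3: 10 + 9 + 6 = 25
Every load is within 32 people, so 3 cabins suffice.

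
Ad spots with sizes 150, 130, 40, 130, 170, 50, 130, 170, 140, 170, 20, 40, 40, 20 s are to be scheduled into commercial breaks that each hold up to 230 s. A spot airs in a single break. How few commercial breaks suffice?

8

Total = 170 + 170 + 170 + 150 + 140 + 130 + 130 + 130 + 50 + 40 + 40 + 40 + 20 + 20 = 1400 s.
Lower bound: ⌈1400/230⌉ = 7 commercial breaks.
Also, 8 ad spots each exceed 115 s, and no two of those can share a break, so at least 8 commercial breaks are needed.
A packing using 8 commercial breaks:
  break 1: 170 + 50 = 220
  break 2: 170 + 40 + 20 = 230
  break 3: 170 + 40 + 20 = 230
  break 4: 150 + 40 = 190
  break 5: 140 = 140
  break 6: 130 = 130
  break 7: 130 = 130
  break 8: 130 = 130
This matches the lower bound, so 8 is optimal.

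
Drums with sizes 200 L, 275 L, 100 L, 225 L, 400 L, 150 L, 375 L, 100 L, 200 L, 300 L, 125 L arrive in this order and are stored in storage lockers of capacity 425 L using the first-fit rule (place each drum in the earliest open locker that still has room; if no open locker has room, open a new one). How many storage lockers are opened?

  200 → locker 1 (new)  [load 200/425]
  275 → locker 2 (new)  [load 275/425]
  100 → locker 1  [load 300/425]
  225 → locker 3 (new)  [load 225/425]
  400 → locker 4 (new)  [load 400/425]
  150 → locker 2  [load 425/425]
  375 → locker 5 (new)  [load 375/425]
  100 → locker 1  [load 400/425]
  200 → locker 3  [load 425/425]
  300 → locker 6 (new)  [load 300/425]
  125 → locker 6  [load 425/425]
6 storage lockers opened.

6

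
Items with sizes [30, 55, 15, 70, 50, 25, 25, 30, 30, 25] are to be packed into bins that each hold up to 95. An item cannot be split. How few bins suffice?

4

Total = 70 + 55 + 50 + 30 + 30 + 30 + 25 + 25 + 25 + 15 = 355.
Lower bound: ⌈355/95⌉ = 4 bins.
A packing using 4 bins:
  bin 1: 70 + 25 = 95
  bin 2: 55 + 30 = 85
  bin 3: 50 + 30 + 15 = 95
  bin 4: 30 + 25 + 25 = 80
This matches the lower bound, so 4 is optimal.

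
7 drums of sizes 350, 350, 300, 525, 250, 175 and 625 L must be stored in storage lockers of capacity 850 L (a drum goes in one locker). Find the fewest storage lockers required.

4

Total = 625 + 525 + 350 + 350 + 300 + 250 + 175 = 2575 L.
Lower bound: ⌈2575/850⌉ = 4 storage lockers.
A packing using 4 storage lockers:
  locker 1: 625 + 175 = 800
  locker 2: 525 + 300 = 825
  locker 3: 350 + 350 = 700
  locker 4: 250 = 250
This matches the lower bound, so 4 is optimal.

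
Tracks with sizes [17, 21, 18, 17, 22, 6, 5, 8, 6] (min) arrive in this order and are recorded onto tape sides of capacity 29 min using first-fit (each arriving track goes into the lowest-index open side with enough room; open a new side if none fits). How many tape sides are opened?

5

  17 → side 1 (new)  [load 17/29]
  21 → side 2 (new)  [load 21/29]
  18 → side 3 (new)  [load 18/29]
  17 → side 4 (new)  [load 17/29]
  22 → side 5 (new)  [load 22/29]
  6 → side 1  [load 23/29]
  5 → side 1  [load 28/29]
  8 → side 2  [load 29/29]
  6 → side 3  [load 24/29]
5 tape sides opened.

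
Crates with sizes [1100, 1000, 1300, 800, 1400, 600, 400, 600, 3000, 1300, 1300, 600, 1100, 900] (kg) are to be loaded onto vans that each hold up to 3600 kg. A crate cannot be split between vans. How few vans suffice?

5

Total = 3000 + 1400 + 1300 + 1300 + 1300 + 1100 + 1100 + 1000 + 900 + 800 + 600 + 600 + 600 + 400 = 15400 kg.
Lower bound: ⌈15400/3600⌉ = 5 vans.
A packing using 5 vans:
  van 1: 3000 + 600 = 3600
  van 2: 1400 + 1300 + 900 = 3600
  van 3: 1300 + 1300 + 1000 = 3600
  van 4: 1100 + 1100 + 800 + 600 = 3600
  van 5: 600 + 400 = 1000
This matches the lower bound, so 5 is optimal.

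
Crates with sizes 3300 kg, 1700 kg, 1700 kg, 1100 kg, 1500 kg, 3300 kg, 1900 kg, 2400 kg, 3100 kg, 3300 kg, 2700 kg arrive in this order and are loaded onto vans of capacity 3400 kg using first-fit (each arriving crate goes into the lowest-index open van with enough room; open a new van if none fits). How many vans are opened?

9

  3300 → van 1 (new)  [load 3300/3400]
  1700 → van 2 (new)  [load 1700/3400]
  1700 → van 2  [load 3400/3400]
  1100 → van 3 (new)  [load 1100/3400]
  1500 → van 3  [load 2600/3400]
  3300 → van 4 (new)  [load 3300/3400]
  1900 → van 5 (new)  [load 1900/3400]
  2400 → van 6 (new)  [load 2400/3400]
  3100 → van 7 (new)  [load 3100/3400]
  3300 → van 8 (new)  [load 3300/3400]
  2700 → van 9 (new)  [load 2700/3400]
9 vans opened.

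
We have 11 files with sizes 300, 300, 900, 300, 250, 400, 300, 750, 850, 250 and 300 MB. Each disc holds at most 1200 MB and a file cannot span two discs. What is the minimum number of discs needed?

5

Total = 900 + 850 + 750 + 400 + 300 + 300 + 300 + 300 + 300 + 250 + 250 = 4900 MB.
Lower bound: ⌈4900/1200⌉ = 5 discs.
A packing using 5 discs:
  disc 1: 900 + 300 = 1200
  disc 2: 850 + 300 = 1150
  disc 3: 750 + 400 = 1150
  disc 4: 300 + 300 + 300 + 250 = 1150
  disc 5: 250 = 250
This matches the lower bound, so 5 is optimal.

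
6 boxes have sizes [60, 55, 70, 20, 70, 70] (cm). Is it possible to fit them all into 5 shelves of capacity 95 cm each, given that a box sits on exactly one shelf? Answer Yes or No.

Yes

A valid assignment using 5 shelves:
  shelf 1: 70 + 20 = 90
  shelf 2: 70 = 70
  shelf 3: 70 = 70
  shelf 4: 60 = 60
  shelf 5: 55 = 55
Every load is within 95 cm, so 5 shelves suffice.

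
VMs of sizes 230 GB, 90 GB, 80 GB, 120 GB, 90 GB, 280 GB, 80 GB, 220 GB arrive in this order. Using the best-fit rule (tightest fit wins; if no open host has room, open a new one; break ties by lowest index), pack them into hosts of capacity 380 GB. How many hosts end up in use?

  230 → host 1 (new)  [load 230/380]
  90 → host 1  [load 320/380]
  80 → host 2 (new)  [load 80/380]
  120 → host 2  [load 200/380]
  90 → host 2  [load 290/380]
  280 → host 3 (new)  [load 280/380]
  80 → host 2  [load 370/380]
  220 → host 4 (new)  [load 220/380]
4 hosts opened.

4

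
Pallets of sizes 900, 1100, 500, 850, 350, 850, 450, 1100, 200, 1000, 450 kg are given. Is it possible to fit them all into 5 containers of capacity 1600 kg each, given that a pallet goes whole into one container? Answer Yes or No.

Total = 7750 kg; ⌈7750/1600⌉ = 5.
6 pallets each exceed half the capacity and cannot share a container, forcing at least 6 containers.
At least 6 containers are required, but only 5 are allowed.

No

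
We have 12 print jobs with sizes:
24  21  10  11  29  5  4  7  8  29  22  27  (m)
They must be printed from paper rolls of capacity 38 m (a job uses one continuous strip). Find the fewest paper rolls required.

6

Total = 29 + 29 + 27 + 24 + 22 + 21 + 11 + 10 + 8 + 7 + 5 + 4 = 197 m.
Lower bound: ⌈197/38⌉ = 6 paper rolls.
A packing using 6 paper rolls:
  roll 1: 29 + 8 = 37
  roll 2: 29 + 7 = 36
  roll 3: 27 + 11 = 38
  roll 4: 24 + 10 + 4 = 38
  roll 5: 22 + 5 = 27
  roll 6: 21 = 21
This matches the lower bound, so 6 is optimal.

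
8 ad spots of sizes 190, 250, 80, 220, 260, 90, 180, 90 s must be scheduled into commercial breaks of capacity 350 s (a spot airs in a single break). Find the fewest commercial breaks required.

Total = 260 + 250 + 220 + 190 + 180 + 90 + 90 + 80 = 1360 s.
Lower bound: ⌈1360/350⌉ = 4 commercial breaks.
Also, 5 ad spots each exceed 175 s, and no two of those can share a break, so at least 5 commercial breaks are needed.
A packing using 5 commercial breaks:
  break 1: 260 + 90 = 350
  break 2: 250 + 90 = 340
  break 3: 220 + 80 = 300
  break 4: 190 = 190
  break 5: 180 = 180
This matches the lower bound, so 5 is optimal.

5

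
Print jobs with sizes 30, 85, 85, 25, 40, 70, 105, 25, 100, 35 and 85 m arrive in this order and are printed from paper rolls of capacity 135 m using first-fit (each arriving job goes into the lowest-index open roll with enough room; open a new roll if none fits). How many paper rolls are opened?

  30 → roll 1 (new)  [load 30/135]
  85 → roll 1  [load 115/135]
  85 → roll 2 (new)  [load 85/135]
  25 → roll 2  [load 110/135]
  40 → roll 3 (new)  [load 40/135]
  70 → roll 3  [load 110/135]
  105 → roll 4 (new)  [load 105/135]
  25 → roll 2  [load 135/135]
  100 → roll 5 (new)  [load 100/135]
  35 → roll 5  [load 135/135]
  85 → roll 6 (new)  [load 85/135]
6 paper rolls opened.

6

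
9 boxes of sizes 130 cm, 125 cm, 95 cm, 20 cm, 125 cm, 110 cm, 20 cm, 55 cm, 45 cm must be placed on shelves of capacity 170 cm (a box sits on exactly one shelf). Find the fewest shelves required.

5

Total = 130 + 125 + 125 + 110 + 95 + 55 + 45 + 20 + 20 = 725 cm.
Lower bound: ⌈725/170⌉ = 5 shelves.
A packing using 5 shelves:
  shelf 1: 130 + 20 + 20 = 170
  shelf 2: 125 + 45 = 170
  shelf 3: 125 = 125
  shelf 4: 110 + 55 = 165
  shelf 5: 95 = 95
This matches the lower bound, so 5 is optimal.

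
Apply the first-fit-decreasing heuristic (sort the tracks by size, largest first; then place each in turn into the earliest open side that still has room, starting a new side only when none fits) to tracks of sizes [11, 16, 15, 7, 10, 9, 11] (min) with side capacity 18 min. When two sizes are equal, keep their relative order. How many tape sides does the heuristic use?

6

Sorted descending: 16, 15, 11, 11, 10, 9, 7.
  16 → side 1 (new)  [load 16/18]
  15 → side 2 (new)  [load 15/18]
  11 → side 3 (new)  [load 11/18]
  11 → side 4 (new)  [load 11/18]
  10 → side 5 (new)  [load 10/18]
  9 → side 6 (new)  [load 9/18]
  7 → side 3  [load 18/18]
6 tape sides opened.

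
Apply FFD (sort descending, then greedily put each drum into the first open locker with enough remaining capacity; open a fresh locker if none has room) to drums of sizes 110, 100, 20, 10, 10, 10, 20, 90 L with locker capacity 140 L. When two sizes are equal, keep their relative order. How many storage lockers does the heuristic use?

3

Sorted descending: 110, 100, 90, 20, 20, 10, 10, 10.
  110 → locker 1 (new)  [load 110/140]
  100 → locker 2 (new)  [load 100/140]
  90 → locker 3 (new)  [load 90/140]
  20 → locker 1  [load 130/140]
  20 → locker 2  [load 120/140]
  10 → locker 1  [load 140/140]
  10 → locker 2  [load 130/140]
  10 → locker 2  [load 140/140]
3 storage lockers opened.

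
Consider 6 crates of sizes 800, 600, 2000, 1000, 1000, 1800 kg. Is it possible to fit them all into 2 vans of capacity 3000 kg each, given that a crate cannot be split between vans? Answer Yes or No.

No

Total = 7200 kg; ⌈7200/3000⌉ = 3.
At least 3 vans are required, but only 2 are allowed.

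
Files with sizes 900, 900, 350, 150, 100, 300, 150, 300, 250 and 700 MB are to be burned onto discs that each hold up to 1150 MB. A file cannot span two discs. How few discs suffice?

4

Total = 900 + 900 + 700 + 350 + 300 + 300 + 250 + 150 + 150 + 100 = 4100 MB.
Lower bound: ⌈4100/1150⌉ = 4 discs.
A packing using 4 discs:
  disc 1: 900 + 250 = 1150
  disc 2: 900 + 150 + 100 = 1150
  disc 3: 700 + 350 = 1050
  disc 4: 300 + 300 + 150 = 750
This matches the lower bound, so 4 is optimal.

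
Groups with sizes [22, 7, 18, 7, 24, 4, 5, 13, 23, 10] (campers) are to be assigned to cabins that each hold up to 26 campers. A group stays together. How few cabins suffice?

6

Total = 24 + 23 + 22 + 18 + 13 + 10 + 7 + 7 + 5 + 4 = 133 campers.
Lower bound: ⌈133/26⌉ = 6 cabins.
A packing using 6 cabins:
  cabin 1: 24 = 24
  cabin 2: 23 = 23
  cabin 3: 22 + 4 = 26
  cabin 4: 18 + 7 = 25
  cabin 5: 13 + 10 = 23
  cabin 6: 7 + 5 = 12
This matches the lower bound, so 6 is optimal.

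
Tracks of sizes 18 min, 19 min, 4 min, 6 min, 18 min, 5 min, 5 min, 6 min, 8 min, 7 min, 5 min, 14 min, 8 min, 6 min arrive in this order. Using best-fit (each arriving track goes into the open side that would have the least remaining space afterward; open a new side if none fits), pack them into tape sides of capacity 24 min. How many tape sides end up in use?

6

  18 → side 1 (new)  [load 18/24]
  19 → side 2 (new)  [load 19/24]
  4 → side 2  [load 23/24]
  6 → side 1  [load 24/24]
  18 → side 3 (new)  [load 18/24]
  5 → side 3  [load 23/24]
  5 → side 4 (new)  [load 5/24]
  6 → side 4  [load 11/24]
  8 → side 4  [load 19/24]
  7 → side 5 (new)  [load 7/24]
  5 → side 4  [load 24/24]
  14 → side 5  [load 21/24]
  8 → side 6 (new)  [load 8/24]
  6 → side 6  [load 14/24]
6 tape sides opened.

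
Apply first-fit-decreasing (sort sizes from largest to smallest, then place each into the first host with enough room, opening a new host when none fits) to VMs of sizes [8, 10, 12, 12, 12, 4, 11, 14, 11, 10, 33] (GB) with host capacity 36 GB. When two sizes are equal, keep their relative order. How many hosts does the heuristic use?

Sorted descending: 33, 14, 12, 12, 12, 11, 11, 10, 10, 8, 4.
  33 → host 1 (new)  [load 33/36]
  14 → host 2 (new)  [load 14/36]
  12 → host 2  [load 26/36]
  12 → host 3 (new)  [load 12/36]
  12 → host 3  [load 24/36]
  11 → host 3  [load 35/36]
  11 → host 4 (new)  [load 11/36]
  10 → host 2  [load 36/36]
  10 → host 4  [load 21/36]
  8 → host 4  [load 29/36]
  4 → host 4  [load 33/36]
4 hosts opened.

4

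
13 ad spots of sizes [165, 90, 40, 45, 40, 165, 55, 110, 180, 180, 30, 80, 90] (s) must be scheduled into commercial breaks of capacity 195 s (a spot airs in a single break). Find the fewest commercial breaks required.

7

Total = 180 + 180 + 165 + 165 + 110 + 90 + 90 + 80 + 55 + 45 + 40 + 40 + 30 = 1270 s.
Lower bound: ⌈1270/195⌉ = 7 commercial breaks.
A packing using 7 commercial breaks:
  break 1: 180 = 180
  break 2: 180 = 180
  break 3: 165 + 30 = 195
  break 4: 165 = 165
  break 5: 110 + 80 = 190
  break 6: 90 + 90 = 180
  break 7: 55 + 45 + 40 + 40 = 180
This matches the lower bound, so 7 is optimal.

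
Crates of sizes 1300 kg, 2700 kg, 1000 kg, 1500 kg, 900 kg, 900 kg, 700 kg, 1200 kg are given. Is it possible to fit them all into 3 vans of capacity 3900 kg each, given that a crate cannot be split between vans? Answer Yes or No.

A valid assignment using 3 vans:
  van 1: 2700 + 1200 = 3900
  van 2: 1500 + 1300 + 1000 = 3800
  van 3: 900 + 900 + 700 = 2500
Every load is within 3900 kg, so 3 vans suffice.

Yes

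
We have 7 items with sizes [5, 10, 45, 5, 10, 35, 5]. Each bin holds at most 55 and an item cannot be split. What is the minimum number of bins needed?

3

Total = 45 + 35 + 10 + 10 + 5 + 5 + 5 = 115.
Lower bound: ⌈115/55⌉ = 3 bins.
A packing using 3 bins:
  bin 1: 45 + 10 = 55
  bin 2: 35 + 10 + 5 + 5 = 55
  bin 3: 5 = 5
This matches the lower bound, so 3 is optimal.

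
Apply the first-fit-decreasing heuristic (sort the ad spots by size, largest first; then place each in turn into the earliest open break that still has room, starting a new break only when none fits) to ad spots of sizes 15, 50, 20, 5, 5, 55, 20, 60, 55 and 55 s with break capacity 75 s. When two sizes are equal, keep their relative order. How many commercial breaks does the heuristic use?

Sorted descending: 60, 55, 55, 55, 50, 20, 20, 15, 5, 5.
  60 → break 1 (new)  [load 60/75]
  55 → break 2 (new)  [load 55/75]
  55 → break 3 (new)  [load 55/75]
  55 → break 4 (new)  [load 55/75]
  50 → break 5 (new)  [load 50/75]
  20 → break 2  [load 75/75]
  20 → break 3  [load 75/75]
  15 → break 1  [load 75/75]
  5 → break 4  [load 60/75]
  5 → break 4  [load 65/75]
5 commercial breaks opened.

5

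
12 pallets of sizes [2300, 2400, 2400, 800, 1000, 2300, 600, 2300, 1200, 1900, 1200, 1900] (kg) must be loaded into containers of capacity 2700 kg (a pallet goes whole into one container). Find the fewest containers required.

Total = 2400 + 2400 + 2300 + 2300 + 2300 + 1900 + 1900 + 1200 + 1200 + 1000 + 800 + 600 = 20300 kg.
Lower bound: ⌈20300/2700⌉ = 8 containers.
A packing using 9 containers:
  container 1: 2400 = 2400
  container 2: 2400 = 2400
  container 3: 2300 = 2300
  container 4: 2300 = 2300
  container 5: 2300 = 2300
  container 6: 1900 + 800 = 2700
  container 7: 1900 + 600 = 2500
  container 8: 1200 + 1200 = 2400
  container 9: 1000 = 1000
No arrangement into 8 containers stays within capacity, so 9 is optimal.

9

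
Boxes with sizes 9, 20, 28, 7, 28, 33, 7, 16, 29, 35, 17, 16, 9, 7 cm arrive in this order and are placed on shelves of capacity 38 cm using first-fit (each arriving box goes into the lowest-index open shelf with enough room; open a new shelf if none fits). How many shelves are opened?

  9 → shelf 1 (new)  [load 9/38]
  20 → shelf 1  [load 29/38]
  28 → shelf 2 (new)  [load 28/38]
  7 → shelf 1  [load 36/38]
  28 → shelf 3 (new)  [load 28/38]
  33 → shelf 4 (new)  [load 33/38]
  7 → shelf 2  [load 35/38]
  16 → shelf 5 (new)  [load 16/38]
  29 → shelf 6 (new)  [load 29/38]
  35 → shelf 7 (new)  [load 35/38]
  17 → shelf 5  [load 33/38]
  16 → shelf 8 (new)  [load 16/38]
  9 → shelf 3  [load 37/38]
  7 → shelf 6  [load 36/38]
8 shelves opened.

8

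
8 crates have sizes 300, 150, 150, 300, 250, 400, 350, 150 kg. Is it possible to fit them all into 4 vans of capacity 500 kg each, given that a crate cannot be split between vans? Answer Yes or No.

No

Total = 2050 kg; ⌈2050/500⌉ = 5.
At least 5 vans are required, but only 4 are allowed.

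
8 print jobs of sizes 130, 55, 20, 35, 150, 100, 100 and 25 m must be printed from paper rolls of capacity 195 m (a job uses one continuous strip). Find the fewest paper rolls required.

Total = 150 + 130 + 100 + 100 + 55 + 35 + 25 + 20 = 615 m.
Lower bound: ⌈615/195⌉ = 4 paper rolls.
A packing using 4 paper rolls:
  roll 1: 150 + 35 = 185
  roll 2: 130 + 55 = 185
  roll 3: 100 + 25 + 20 = 145
  roll 4: 100 = 100
This matches the lower bound, so 4 is optimal.

4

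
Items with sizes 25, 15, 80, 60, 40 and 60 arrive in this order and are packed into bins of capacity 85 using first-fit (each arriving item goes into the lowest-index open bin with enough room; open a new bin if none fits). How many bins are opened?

4

  25 → bin 1 (new)  [load 25/85]
  15 → bin 1  [load 40/85]
  80 → bin 2 (new)  [load 80/85]
  60 → bin 3 (new)  [load 60/85]
  40 → bin 1  [load 80/85]
  60 → bin 4 (new)  [load 60/85]
4 bins opened.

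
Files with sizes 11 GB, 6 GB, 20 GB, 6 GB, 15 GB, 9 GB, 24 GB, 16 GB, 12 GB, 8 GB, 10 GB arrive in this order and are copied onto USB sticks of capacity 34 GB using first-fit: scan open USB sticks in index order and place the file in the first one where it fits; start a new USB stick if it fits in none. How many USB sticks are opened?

5

  11 → USB stick 1 (new)  [load 11/34]
  6 → USB stick 1  [load 17/34]
  20 → USB stick 2 (new)  [load 20/34]
  6 → USB stick 1  [load 23/34]
  15 → USB stick 3 (new)  [load 15/34]
  9 → USB stick 1  [load 32/34]
  24 → USB stick 4 (new)  [load 24/34]
  16 → USB stick 3  [load 31/34]
  12 → USB stick 2  [load 32/34]
  8 → USB stick 4  [load 32/34]
  10 → USB stick 5 (new)  [load 10/34]
5 USB sticks opened.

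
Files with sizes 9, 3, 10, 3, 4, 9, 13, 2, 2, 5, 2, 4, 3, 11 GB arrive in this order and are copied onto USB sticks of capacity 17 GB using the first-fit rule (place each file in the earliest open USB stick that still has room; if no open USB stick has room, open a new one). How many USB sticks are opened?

5

  9 → USB stick 1 (new)  [load 9/17]
  3 → USB stick 1  [load 12/17]
  10 → USB stick 2 (new)  [load 10/17]
  3 → USB stick 1  [load 15/17]
  4 → USB stick 2  [load 14/17]
  9 → USB stick 3 (new)  [load 9/17]
  13 → USB stick 4 (new)  [load 13/17]
  2 → USB stick 1  [load 17/17]
  2 → USB stick 2  [load 16/17]
  5 → USB stick 3  [load 14/17]
  2 → USB stick 3  [load 16/17]
  4 → USB stick 4  [load 17/17]
  3 → USB stick 5 (new)  [load 3/17]
  11 → USB stick 5  [load 14/17]
5 USB sticks opened.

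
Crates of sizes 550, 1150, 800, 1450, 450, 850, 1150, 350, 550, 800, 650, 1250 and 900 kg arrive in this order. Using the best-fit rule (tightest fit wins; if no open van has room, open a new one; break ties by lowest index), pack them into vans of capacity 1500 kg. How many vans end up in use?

  550 → van 1 (new)  [load 550/1500]
  1150 → van 2 (new)  [load 1150/1500]
  800 → van 1  [load 1350/1500]
  1450 → van 3 (new)  [load 1450/1500]
  450 → van 4 (new)  [load 450/1500]
  850 → van 4  [load 1300/1500]
  1150 → van 5 (new)  [load 1150/1500]
  350 → van 2  [load 1500/1500]
  550 → van 6 (new)  [load 550/1500]
  800 → van 6  [load 1350/1500]
  650 → van 7 (new)  [load 650/1500]
  1250 → van 8 (new)  [load 1250/1500]
  900 → van 9 (new)  [load 900/1500]
9 vans opened.

9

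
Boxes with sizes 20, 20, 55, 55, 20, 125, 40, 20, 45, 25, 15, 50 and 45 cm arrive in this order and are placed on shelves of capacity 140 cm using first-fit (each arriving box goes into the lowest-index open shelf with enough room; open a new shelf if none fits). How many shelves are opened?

4

  20 → shelf 1 (new)  [load 20/140]
  20 → shelf 1  [load 40/140]
  55 → shelf 1  [load 95/140]
  55 → shelf 2 (new)  [load 55/140]
  20 → shelf 1  [load 115/140]
  125 → shelf 3 (new)  [load 125/140]
  40 → shelf 2  [load 95/140]
  20 → shelf 1  [load 135/140]
  45 → shelf 2  [load 140/140]
  25 → shelf 4 (new)  [load 25/140]
  15 → shelf 3  [load 140/140]
  50 → shelf 4  [load 75/140]
  45 → shelf 4  [load 120/140]
4 shelves opened.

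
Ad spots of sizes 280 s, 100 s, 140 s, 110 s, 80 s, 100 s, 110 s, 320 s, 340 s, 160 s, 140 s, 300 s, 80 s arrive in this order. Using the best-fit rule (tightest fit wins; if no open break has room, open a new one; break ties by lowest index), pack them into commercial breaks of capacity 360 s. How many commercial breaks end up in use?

7

  280 → break 1 (new)  [load 280/360]
  100 → break 2 (new)  [load 100/360]
  140 → break 2  [load 240/360]
  110 → break 2  [load 350/360]
  80 → break 1  [load 360/360]
  100 → break 3 (new)  [load 100/360]
  110 → break 3  [load 210/360]
  320 → break 4 (new)  [load 320/360]
  340 → break 5 (new)  [load 340/360]
  160 → break 6 (new)  [load 160/360]
  140 → break 3  [load 350/360]
  300 → break 7 (new)  [load 300/360]
  80 → break 6  [load 240/360]
7 commercial breaks opened.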